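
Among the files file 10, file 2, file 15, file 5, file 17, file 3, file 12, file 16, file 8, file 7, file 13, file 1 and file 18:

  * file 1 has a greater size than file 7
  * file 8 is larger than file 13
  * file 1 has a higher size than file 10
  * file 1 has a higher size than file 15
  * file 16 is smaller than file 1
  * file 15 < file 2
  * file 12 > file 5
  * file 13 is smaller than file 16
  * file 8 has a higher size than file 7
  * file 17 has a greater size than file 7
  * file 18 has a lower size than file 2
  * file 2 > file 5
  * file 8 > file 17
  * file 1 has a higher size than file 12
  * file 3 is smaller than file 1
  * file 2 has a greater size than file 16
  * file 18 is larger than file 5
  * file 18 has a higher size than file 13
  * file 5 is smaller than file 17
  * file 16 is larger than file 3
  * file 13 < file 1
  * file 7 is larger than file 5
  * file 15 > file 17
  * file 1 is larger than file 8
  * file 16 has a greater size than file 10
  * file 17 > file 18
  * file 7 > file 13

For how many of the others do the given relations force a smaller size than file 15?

5

Directly below file 15: file 17.
One step further: file 5, file 7, file 18 (4 so far).
One step further: file 13 (5 so far).
Nothing else is reachable below file 15; 5 in all.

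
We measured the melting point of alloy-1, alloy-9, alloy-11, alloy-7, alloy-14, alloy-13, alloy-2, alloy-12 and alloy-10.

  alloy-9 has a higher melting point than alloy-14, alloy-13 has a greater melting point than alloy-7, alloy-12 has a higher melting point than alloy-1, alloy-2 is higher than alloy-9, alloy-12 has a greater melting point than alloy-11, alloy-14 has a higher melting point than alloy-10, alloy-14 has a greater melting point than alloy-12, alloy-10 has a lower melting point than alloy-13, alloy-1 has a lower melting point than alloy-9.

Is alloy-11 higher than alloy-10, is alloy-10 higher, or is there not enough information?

undetermined

Following every chain through alloy-11: above alloy-11 we get alloy-12, alloy-14, alloy-9, alloy-2.
alloy-10 is not reached, and no chain runs the other way from alloy-10 to alloy-11.
So the given relations leave the order of alloy-11 and alloy-10 undetermined.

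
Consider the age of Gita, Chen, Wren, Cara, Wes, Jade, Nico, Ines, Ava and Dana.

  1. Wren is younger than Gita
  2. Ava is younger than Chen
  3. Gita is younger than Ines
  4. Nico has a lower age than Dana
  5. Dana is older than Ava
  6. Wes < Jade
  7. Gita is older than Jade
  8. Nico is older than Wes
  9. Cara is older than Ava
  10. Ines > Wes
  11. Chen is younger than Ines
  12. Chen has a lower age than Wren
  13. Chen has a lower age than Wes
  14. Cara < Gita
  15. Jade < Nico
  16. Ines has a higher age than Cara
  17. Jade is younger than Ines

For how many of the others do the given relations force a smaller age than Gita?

6

Directly below Gita: Wren, Cara, Jade.
One step further: Ava, Chen, Wes (6 so far).
No other element is forced below Gita by the given relations, so the count is 6.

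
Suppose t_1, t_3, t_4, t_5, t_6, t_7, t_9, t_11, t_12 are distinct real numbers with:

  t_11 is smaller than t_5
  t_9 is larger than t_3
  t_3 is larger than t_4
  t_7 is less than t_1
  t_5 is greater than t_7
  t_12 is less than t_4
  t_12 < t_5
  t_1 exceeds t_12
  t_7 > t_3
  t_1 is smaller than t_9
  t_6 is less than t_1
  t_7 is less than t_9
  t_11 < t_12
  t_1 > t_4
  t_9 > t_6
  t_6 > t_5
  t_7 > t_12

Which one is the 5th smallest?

The consecutive relations fix a unique order: t_11 < t_12 < t_4 < t_3 < t_7 < t_5 < t_6 < t_1 < t_9.
The 5th smallest is t_7.

t_7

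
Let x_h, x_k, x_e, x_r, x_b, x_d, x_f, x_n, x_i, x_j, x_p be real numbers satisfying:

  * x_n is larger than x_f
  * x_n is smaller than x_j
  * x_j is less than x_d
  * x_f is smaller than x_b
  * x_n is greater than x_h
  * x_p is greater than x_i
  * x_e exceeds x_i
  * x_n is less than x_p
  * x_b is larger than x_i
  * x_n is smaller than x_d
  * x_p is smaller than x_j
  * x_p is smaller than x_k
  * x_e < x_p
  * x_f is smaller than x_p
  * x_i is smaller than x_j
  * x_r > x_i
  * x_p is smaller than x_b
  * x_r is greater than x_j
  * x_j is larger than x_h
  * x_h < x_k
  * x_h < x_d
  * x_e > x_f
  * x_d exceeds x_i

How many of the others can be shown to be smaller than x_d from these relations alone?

The elements the relations force below x_d are x_f, x_h, x_n, x_i, x_e, x_p, x_j — no chain reaches any other.
That is 7.

7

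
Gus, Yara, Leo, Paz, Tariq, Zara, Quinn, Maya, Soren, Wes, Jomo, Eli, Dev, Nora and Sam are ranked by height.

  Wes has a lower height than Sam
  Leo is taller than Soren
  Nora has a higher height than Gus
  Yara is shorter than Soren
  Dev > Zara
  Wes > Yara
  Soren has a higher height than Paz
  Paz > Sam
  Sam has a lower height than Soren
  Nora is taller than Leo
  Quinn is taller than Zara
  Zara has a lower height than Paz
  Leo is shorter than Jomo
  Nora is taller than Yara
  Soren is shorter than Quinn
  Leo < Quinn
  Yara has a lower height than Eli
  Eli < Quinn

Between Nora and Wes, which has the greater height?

Chaining the given relations: Wes < Sam < Paz < Soren < Leo < Nora.
So Wes < Nora; Nora is the taller of the two.

Nora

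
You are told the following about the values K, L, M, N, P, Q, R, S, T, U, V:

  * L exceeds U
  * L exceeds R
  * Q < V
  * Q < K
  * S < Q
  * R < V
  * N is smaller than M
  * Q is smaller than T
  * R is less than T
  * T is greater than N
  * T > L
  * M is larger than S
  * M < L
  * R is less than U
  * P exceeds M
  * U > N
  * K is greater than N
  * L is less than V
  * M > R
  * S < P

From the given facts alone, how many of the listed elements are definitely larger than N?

The elements the relations force above N are U, M, L, T, V, P, K — no chain reaches any other.
That is 7.

7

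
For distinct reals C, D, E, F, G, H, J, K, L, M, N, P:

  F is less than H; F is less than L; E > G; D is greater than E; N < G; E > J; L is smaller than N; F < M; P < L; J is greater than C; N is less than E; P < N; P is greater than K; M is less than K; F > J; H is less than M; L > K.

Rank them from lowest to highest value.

C < J < F < H < M < K < P < L < N < G < E < D

The consecutive links are each given: C < J; J < F; F < H; H < M; M < K; K < P; P < L; L < N; N < G; G < E; E < D.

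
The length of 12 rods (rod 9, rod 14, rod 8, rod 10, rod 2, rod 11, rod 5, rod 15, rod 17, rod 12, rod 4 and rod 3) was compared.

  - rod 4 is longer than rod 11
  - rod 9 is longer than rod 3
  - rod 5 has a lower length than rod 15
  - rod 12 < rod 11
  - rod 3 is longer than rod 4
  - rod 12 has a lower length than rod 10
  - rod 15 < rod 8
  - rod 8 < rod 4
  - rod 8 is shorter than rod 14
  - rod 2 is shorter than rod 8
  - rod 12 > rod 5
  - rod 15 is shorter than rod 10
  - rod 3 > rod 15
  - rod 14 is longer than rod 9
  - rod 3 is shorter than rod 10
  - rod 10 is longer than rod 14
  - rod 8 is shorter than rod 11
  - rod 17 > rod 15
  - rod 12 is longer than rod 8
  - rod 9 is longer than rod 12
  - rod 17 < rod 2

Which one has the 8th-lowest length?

The consecutive relations fix a unique order: rod 5 < rod 15 < rod 17 < rod 2 < rod 8 < rod 12 < rod 11 < rod 4 < rod 3 < rod 9 < rod 14 < rod 10.
The 8th smallest is rod 4.

rod 4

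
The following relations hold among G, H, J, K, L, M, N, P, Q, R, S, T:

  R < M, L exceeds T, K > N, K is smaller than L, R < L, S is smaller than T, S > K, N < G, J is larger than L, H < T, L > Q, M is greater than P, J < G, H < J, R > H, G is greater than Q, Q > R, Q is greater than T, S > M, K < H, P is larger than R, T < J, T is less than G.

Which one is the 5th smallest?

The consecutive relations fix a unique order: N < K < H < R < P < M < S < T < Q < L < J < G.
Counting 5 from the smallest end gives P.

P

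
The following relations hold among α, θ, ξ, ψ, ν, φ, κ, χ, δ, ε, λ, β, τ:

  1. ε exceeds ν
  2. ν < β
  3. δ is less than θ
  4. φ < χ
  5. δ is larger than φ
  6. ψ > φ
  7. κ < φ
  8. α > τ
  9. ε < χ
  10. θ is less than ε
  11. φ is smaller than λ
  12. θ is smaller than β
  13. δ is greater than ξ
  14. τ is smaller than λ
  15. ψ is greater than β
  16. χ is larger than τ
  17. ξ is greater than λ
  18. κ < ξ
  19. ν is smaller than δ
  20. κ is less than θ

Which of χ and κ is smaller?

κ

Link the given pairs in sequence: κ < φ; φ < λ; λ < ξ; ξ < δ; δ < θ; θ < ε; ε < χ.
Chaining these gives κ < φ < λ < ξ < δ < θ < ε < χ.
So κ < χ; κ is the smaller of the two.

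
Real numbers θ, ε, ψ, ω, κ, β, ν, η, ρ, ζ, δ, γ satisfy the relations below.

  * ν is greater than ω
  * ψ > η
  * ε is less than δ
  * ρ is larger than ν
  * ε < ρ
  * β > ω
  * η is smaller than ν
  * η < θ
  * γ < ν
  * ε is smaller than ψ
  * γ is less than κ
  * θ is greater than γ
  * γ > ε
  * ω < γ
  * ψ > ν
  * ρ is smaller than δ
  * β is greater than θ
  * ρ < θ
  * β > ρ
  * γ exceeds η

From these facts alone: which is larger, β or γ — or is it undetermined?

γ < ν and ν < ρ give γ < ρ.
With ρ < θ: γ < ν < ρ < θ.
With θ < β: γ < ν < ρ < θ < β.
So β is larger.

β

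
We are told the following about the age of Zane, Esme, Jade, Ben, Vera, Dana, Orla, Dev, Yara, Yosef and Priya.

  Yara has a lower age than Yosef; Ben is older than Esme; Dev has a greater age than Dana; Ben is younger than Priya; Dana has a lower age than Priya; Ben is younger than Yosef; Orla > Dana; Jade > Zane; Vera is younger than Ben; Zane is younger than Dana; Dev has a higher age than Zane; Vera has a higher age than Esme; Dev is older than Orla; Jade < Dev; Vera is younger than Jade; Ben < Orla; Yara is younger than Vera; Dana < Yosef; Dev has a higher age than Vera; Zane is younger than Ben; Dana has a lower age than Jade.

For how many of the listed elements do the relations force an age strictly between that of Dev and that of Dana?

The relations place Dana below Dev. An element lies strictly between them when it is forced above Dana and also forced below Dev.
Above Dana: {Yosef, Jade, Orla, Priya}. Below Dev: {Yara, Esme, Zane, Vera, Ben, Jade, Orla}.
Intersection: {Jade, Orla} — 2.

2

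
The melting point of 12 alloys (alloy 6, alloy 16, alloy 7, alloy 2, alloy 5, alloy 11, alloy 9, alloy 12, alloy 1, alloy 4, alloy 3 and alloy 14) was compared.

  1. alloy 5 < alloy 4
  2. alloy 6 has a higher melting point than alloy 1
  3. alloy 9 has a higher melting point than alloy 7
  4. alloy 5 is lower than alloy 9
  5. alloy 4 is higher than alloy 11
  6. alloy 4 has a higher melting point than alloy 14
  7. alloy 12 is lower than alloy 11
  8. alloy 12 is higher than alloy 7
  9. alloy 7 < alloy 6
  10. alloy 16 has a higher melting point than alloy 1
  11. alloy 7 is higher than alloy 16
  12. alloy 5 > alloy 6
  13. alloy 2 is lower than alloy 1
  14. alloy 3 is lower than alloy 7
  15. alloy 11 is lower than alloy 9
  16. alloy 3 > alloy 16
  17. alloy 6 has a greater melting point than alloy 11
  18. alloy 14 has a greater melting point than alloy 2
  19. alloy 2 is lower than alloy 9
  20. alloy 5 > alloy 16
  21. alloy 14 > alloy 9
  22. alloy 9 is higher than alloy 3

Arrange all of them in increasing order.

Nothing is placed below alloy 2, so it is least; from there alloy 2 < alloy 1; alloy 1 < alloy 16; alloy 16 < alloy 3; alloy 3 < alloy 7; alloy 7 < alloy 12; alloy 12 < alloy 11; alloy 11 < alloy 6; alloy 6 < alloy 5; alloy 5 < alloy 9; alloy 9 < alloy 14; alloy 14 < alloy 4, each given directly.

alloy 2 < alloy 1 < alloy 16 < alloy 3 < alloy 7 < alloy 12 < alloy 11 < alloy 6 < alloy 5 < alloy 9 < alloy 14 < alloy 4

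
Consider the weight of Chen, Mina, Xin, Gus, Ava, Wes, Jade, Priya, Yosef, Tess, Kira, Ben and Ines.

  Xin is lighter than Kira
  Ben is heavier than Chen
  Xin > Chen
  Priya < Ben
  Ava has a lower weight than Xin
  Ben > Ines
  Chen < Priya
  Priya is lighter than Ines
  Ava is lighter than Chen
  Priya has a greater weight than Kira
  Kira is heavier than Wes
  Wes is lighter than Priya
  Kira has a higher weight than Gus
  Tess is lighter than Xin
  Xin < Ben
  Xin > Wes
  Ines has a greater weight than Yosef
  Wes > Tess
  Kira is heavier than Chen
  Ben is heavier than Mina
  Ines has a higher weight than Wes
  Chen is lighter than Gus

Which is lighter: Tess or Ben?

Tess < Wes < Xin < Kira < Priya < Ines < Ben, by transitivity through Wes, Xin, Kira, Priya, Ines.
So Tess < Ben; Tess is the lighter of the two.

Tess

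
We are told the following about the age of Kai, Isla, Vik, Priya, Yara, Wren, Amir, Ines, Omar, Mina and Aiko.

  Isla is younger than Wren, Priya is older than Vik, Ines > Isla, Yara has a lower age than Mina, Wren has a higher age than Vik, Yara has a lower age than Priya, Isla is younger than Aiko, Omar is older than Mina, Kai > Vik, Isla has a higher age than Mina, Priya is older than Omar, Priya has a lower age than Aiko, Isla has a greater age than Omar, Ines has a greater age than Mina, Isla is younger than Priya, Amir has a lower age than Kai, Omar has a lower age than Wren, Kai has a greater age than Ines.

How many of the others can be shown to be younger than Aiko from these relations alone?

6

Directly below Aiko: Isla, Priya.
One step further: Yara, Mina, Omar, Vik (6 so far).
No other element is forced below Aiko by the given relations, so the count is 6.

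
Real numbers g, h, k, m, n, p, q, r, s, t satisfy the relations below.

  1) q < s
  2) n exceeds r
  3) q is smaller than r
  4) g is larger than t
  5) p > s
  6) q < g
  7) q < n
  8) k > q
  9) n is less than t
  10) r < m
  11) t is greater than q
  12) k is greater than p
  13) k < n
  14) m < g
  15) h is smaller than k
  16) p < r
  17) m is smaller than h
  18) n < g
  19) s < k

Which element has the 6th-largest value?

Chaining the given pairs: q < s < p < r < m < h < k < n < t < g.
Counting 6 from the largest end gives m.

m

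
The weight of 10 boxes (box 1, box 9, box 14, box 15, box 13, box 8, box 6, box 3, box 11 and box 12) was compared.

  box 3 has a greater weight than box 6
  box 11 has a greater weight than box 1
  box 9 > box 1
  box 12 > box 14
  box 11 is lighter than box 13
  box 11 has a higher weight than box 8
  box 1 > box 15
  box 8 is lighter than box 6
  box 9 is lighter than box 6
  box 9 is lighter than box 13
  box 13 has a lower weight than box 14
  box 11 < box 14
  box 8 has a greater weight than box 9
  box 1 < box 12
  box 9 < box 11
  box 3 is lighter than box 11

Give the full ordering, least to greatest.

box 15 < box 1 < box 9 < box 8 < box 6 < box 3 < box 11 < box 13 < box 14 < box 12

Nothing is placed below box 15, so it is least; from there box 15 < box 1; box 1 < box 9; box 9 < box 8; box 8 < box 6; box 6 < box 3; box 3 < box 11; box 11 < box 13; box 13 < box 14; box 14 < box 12, each given directly.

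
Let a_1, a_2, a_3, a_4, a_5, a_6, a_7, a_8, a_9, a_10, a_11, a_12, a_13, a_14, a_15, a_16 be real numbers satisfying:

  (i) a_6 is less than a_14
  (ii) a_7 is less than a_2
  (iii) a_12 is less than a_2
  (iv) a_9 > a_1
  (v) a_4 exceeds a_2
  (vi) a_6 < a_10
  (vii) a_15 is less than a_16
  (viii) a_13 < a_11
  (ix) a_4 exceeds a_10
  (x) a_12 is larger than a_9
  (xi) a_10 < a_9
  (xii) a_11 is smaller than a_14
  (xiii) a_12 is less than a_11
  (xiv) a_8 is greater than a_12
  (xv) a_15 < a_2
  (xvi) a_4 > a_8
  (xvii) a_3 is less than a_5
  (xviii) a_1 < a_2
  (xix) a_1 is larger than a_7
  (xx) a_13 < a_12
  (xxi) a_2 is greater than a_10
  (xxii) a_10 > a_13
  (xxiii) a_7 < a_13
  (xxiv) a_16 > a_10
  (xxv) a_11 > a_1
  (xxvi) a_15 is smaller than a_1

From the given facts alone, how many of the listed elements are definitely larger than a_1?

The elements the relations force above a_1 are a_9, a_12, a_11, a_8, a_2, a_14, a_4 — no chain reaches any other.
That is 7.

7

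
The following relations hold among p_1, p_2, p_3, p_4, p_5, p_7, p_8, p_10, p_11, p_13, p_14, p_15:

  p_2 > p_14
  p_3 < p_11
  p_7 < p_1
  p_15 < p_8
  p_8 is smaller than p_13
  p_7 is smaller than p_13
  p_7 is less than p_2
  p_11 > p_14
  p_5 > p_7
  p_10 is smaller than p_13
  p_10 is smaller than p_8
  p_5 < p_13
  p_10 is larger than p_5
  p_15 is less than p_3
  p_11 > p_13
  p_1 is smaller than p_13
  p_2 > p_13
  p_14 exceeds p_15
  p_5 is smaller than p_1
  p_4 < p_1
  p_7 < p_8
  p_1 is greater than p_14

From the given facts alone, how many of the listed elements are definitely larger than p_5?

The elements the relations force above p_5 are p_1, p_10, p_8, p_13, p_11, p_2 — no chain reaches any other.
That is 6.

6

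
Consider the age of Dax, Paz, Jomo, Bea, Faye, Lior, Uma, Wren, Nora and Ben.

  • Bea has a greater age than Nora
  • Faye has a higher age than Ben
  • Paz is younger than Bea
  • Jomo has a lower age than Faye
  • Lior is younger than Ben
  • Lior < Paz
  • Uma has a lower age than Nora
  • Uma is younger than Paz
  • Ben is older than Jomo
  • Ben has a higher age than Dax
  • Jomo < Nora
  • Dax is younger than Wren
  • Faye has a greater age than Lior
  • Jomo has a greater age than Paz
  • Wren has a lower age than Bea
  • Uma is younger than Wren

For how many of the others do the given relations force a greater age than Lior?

From Lior the given relations immediately reach Paz, Ben, Faye.
From those, Jomo, Bea — 5 in total.
From those, Nora — 6 in total.
Nothing else is reachable above Lior; 6 in all.

6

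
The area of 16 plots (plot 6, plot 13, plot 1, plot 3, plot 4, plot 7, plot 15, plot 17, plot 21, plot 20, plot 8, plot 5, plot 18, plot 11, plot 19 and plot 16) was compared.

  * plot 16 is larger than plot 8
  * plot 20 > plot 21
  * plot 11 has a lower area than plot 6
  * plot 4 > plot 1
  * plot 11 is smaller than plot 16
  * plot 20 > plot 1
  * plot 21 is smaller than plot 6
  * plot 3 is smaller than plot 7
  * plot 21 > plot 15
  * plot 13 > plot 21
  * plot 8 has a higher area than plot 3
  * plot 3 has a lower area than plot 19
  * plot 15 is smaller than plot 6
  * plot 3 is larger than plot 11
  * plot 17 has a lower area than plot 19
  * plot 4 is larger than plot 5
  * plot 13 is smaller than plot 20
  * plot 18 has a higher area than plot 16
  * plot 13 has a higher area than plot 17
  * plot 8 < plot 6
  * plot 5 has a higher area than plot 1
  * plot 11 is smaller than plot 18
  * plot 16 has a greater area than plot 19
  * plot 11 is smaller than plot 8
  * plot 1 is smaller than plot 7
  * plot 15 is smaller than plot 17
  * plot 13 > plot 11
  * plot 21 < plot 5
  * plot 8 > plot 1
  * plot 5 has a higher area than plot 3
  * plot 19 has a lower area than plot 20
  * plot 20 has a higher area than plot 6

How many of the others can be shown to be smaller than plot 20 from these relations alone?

Directly below plot 20: plot 21, plot 1, plot 13, plot 19, plot 6.
One step further: plot 11, plot 15, plot 17, plot 3, plot 8 (10 so far).
No other element is forced below plot 20 by the given relations, so the count is 10.

10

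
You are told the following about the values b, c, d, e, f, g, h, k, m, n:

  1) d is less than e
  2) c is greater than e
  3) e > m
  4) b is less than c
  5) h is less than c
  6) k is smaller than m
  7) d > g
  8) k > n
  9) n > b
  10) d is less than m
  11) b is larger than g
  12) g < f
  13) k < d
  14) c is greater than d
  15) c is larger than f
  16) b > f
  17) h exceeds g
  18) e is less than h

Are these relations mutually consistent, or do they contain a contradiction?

consistent

The single ordering g < f < b < n < k < d < m < e < h < c satisfies every listed relation, so no contradiction arises.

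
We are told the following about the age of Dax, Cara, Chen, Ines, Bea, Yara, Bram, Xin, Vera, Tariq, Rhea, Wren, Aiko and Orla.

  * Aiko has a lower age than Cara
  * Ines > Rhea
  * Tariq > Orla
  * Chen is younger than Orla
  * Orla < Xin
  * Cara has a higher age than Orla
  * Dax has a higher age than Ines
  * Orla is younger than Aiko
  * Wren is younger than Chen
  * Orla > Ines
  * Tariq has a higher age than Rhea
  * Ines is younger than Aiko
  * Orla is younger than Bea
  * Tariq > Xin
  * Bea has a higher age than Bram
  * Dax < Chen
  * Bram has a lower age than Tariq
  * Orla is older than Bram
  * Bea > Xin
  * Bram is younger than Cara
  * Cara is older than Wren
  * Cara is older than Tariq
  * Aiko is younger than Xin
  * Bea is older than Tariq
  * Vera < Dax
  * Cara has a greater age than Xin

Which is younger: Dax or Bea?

Dax

Dax < Chen and Chen < Orla give Dax < Orla.
With Orla < Aiko: Dax < Chen < Orla < Aiko.
With Aiko < Xin: Dax < Chen < Orla < Aiko < Xin.
With Xin < Tariq: Dax < Chen < Orla < Aiko < Xin < Tariq.
Then Tariq < Bea extends the chain to Bea.
So Dax < Bea; Dax is the younger of the two.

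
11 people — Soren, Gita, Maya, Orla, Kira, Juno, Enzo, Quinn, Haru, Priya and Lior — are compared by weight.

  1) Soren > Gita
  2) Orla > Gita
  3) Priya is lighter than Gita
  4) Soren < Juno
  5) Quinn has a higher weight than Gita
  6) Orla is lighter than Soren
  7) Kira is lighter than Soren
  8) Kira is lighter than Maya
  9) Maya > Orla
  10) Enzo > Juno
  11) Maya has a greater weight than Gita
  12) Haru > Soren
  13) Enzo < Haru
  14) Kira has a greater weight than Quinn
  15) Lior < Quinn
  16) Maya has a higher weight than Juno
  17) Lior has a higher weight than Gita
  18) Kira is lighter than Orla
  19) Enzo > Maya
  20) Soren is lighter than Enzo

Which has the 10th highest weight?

Gita

The consecutive relations fix a unique order: Priya < Gita < Lior < Quinn < Kira < Orla < Soren < Juno < Maya < Enzo < Haru.
Counting 10 from the largest end gives Gita.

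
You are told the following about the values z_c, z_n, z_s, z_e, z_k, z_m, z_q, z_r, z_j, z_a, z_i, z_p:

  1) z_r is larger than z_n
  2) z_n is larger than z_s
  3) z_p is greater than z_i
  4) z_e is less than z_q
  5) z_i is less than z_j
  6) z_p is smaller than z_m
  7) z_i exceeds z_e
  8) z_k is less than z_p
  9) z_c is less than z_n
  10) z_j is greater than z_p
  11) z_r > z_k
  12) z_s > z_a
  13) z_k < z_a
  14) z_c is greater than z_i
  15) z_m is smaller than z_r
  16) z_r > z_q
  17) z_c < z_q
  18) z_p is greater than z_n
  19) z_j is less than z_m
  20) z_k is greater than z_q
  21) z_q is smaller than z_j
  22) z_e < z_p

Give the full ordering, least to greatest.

z_e < z_i < z_c < z_q < z_k < z_a < z_s < z_n < z_p < z_j < z_m < z_r

Nothing is placed below z_e, so it is least; from there z_e < z_i; z_i < z_c; z_c < z_q; z_q < z_k; z_k < z_a; z_a < z_s; z_s < z_n; z_n < z_p; z_p < z_j; z_j < z_m; z_m < z_r, each given directly.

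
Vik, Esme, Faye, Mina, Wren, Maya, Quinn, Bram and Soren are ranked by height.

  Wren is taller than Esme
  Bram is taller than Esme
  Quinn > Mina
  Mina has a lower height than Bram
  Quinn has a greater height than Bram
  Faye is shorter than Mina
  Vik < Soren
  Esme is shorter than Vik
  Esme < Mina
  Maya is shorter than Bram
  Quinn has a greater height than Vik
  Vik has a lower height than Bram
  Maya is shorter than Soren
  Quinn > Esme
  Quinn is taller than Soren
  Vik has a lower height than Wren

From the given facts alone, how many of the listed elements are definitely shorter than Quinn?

7

Directly below Quinn: Esme, Vik, Mina, Bram, Soren.
One step further: Maya, Faye (7 so far).
Nothing else is reachable below Quinn; 7 in all.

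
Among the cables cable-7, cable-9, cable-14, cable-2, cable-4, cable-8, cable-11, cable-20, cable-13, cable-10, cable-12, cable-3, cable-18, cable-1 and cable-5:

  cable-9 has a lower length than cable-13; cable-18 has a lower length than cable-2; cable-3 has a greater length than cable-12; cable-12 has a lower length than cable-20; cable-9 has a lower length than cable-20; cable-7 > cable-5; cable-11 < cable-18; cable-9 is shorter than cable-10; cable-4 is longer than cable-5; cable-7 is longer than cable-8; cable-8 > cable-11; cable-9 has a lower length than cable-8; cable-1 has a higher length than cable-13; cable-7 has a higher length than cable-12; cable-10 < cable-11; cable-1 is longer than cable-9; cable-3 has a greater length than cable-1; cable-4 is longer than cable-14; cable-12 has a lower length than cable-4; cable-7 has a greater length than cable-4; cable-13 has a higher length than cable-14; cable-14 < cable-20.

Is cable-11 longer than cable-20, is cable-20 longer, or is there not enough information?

undetermined

Following every chain through cable-11: above cable-11 we get cable-18, cable-8, cable-2, cable-7; below cable-11 we get cable-9, cable-10.
cable-20 is not reached, and no chain runs the other way from cable-20 to cable-11.
So the given relations leave the order of cable-11 and cable-20 undetermined.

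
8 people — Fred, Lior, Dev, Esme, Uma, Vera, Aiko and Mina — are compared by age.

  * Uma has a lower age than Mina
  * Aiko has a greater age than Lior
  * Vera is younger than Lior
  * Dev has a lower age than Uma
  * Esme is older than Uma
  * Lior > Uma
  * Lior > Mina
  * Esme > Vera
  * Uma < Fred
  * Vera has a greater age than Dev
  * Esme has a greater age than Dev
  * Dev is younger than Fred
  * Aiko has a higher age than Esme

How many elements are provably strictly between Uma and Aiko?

3

Chaining upward from Uma reaches: Esme, Fred, Mina, Lior.
Chaining downward from Aiko reaches: Dev, Vera, Esme, Mina, Lior.
Strictly between Uma and Aiko are those in both lists: Esme, Mina, Lior — 3 elements.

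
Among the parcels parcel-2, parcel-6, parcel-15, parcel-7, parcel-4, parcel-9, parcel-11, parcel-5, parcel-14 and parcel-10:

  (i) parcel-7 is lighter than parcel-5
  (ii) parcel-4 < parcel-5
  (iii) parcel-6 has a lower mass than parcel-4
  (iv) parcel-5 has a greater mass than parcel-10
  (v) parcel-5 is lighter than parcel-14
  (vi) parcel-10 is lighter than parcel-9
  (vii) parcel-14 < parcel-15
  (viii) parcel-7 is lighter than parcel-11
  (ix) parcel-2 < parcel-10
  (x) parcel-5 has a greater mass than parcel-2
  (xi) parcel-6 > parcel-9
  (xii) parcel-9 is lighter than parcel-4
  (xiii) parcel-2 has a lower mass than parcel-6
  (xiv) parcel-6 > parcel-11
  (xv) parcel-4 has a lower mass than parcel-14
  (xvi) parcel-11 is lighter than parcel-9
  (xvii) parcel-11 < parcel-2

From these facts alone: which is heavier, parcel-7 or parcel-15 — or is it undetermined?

Link the given pairs in sequence: parcel-7 < parcel-11; parcel-11 < parcel-2; parcel-2 < parcel-10; parcel-10 < parcel-9; parcel-9 < parcel-6; parcel-6 < parcel-4; parcel-4 < parcel-5; parcel-5 < parcel-14; parcel-14 < parcel-15.
Chaining these gives parcel-7 < parcel-11 < parcel-2 < parcel-10 < parcel-9 < parcel-6 < parcel-4 < parcel-5 < parcel-14 < parcel-15.
So parcel-15 is heavier.

parcel-15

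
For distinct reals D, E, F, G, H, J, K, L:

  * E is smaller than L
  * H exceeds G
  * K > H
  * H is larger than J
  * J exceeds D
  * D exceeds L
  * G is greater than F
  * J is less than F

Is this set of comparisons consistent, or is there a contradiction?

The single ordering E < L < D < J < F < G < H < K satisfies every listed relation, so no contradiction arises.

consistent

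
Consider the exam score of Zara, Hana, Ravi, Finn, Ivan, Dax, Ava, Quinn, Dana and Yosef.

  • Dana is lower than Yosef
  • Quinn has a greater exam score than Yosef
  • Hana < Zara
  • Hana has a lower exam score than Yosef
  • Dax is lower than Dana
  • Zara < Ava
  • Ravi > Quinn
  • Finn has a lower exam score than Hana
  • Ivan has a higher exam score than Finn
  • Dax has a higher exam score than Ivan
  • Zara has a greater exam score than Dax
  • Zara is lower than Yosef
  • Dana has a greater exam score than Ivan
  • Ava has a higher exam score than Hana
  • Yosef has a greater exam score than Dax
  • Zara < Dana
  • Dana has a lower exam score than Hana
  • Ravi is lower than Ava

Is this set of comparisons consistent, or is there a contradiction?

inconsistent

Chaining the given relations yields Zara < Dana < Hana, so Zara < Hana. But one relation states Hana < Zara. These cannot both hold.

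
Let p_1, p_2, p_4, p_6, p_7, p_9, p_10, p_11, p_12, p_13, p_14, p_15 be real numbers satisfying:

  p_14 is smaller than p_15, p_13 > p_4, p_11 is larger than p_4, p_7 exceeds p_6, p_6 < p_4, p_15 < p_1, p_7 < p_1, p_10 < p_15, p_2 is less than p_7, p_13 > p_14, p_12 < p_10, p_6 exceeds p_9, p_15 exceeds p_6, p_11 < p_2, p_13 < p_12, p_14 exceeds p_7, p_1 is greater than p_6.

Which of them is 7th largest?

Chaining the given pairs: p_9 < p_6 < p_4 < p_11 < p_2 < p_7 < p_14 < p_13 < p_12 < p_10 < p_15 < p_1.
The 7th largest is p_7.

p_7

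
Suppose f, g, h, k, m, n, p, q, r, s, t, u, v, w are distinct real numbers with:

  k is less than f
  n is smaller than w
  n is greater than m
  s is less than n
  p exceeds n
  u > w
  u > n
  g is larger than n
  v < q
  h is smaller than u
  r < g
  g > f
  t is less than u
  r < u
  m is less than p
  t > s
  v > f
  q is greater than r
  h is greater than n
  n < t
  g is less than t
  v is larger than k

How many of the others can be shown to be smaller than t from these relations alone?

7

The elements the relations force below t are s, k, r, f, m, n, g — no chain reaches any other.
That is 7.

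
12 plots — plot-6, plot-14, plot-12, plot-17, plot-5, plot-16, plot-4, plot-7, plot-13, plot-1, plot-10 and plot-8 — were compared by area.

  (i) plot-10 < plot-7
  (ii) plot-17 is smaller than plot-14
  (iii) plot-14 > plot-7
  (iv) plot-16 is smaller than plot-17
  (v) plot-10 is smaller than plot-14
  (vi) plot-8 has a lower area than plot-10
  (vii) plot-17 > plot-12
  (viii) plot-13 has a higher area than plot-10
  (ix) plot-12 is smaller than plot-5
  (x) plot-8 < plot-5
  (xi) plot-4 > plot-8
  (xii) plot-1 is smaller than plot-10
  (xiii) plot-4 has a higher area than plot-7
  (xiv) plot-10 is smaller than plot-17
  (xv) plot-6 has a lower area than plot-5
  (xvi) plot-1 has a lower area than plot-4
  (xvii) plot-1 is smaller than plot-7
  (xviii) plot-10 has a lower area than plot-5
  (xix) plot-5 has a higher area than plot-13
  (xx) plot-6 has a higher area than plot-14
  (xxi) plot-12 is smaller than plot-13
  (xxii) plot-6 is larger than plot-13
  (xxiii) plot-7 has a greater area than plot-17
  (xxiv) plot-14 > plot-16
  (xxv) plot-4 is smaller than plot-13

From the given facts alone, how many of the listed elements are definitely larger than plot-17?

6

From plot-17 the given relations immediately reach plot-7, plot-14.
From those, plot-4, plot-6 — 4 in total.
From those, plot-13, plot-5 — 6 in total.
No other element is forced above plot-17 by the given relations, so the count is 6.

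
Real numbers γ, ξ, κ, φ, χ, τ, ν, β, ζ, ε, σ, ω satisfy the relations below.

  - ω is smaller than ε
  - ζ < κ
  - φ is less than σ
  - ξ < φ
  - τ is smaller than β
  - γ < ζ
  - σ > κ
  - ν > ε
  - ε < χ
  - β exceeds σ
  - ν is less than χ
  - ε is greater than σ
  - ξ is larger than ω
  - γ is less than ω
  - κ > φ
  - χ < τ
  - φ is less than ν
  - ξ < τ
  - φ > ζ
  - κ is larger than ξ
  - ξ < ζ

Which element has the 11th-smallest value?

τ

The consecutive relations fix a unique order: γ < ω < ξ < ζ < φ < κ < σ < ε < ν < χ < τ < β.
Counting 11 from the smallest end gives τ.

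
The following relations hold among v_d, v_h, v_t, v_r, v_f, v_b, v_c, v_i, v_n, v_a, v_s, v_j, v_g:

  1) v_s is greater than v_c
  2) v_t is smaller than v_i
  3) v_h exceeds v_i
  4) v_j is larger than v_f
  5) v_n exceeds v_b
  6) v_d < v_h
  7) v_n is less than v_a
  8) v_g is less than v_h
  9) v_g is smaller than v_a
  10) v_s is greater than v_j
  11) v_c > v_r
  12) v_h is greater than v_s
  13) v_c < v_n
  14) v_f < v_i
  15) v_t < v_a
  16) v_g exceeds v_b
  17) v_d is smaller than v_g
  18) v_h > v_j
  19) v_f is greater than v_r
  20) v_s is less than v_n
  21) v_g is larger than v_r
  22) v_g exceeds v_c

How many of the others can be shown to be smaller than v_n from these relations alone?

6

The elements the relations force below v_n are v_r, v_f, v_c, v_b, v_j, v_s — no chain reaches any other.
That is 6.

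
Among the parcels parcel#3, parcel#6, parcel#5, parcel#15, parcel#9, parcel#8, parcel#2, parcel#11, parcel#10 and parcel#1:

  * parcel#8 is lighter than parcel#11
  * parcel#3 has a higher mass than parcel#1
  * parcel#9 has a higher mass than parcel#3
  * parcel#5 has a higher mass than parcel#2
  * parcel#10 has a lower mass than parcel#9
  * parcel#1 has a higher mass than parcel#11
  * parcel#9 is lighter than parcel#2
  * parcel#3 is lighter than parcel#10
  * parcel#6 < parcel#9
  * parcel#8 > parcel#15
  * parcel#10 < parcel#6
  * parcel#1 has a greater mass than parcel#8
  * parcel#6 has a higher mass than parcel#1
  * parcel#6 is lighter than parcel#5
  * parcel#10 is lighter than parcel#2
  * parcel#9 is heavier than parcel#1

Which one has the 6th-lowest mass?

parcel#10

Piecing the relations together gives one ordering: parcel#15 < parcel#8 < parcel#11 < parcel#1 < parcel#3 < parcel#10 < parcel#6 < parcel#9 < parcel#2 < parcel#5.
Counting 6 from the smallest end gives parcel#10.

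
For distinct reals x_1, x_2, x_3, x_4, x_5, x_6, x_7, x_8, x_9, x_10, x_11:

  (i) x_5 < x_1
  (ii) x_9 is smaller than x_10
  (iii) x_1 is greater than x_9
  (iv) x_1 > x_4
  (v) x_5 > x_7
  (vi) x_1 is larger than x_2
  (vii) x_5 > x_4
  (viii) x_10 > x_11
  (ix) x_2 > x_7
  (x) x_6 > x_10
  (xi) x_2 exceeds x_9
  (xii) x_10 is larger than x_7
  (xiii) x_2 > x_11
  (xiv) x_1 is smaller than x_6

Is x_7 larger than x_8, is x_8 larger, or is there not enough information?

Following every chain through x_7: above x_7 we get x_5, x_2, x_1, x_10, x_6.
x_8 is not reached, and no chain runs the other way from x_8 to x_7.
So the given relations leave the order of x_7 and x_8 undetermined.

undetermined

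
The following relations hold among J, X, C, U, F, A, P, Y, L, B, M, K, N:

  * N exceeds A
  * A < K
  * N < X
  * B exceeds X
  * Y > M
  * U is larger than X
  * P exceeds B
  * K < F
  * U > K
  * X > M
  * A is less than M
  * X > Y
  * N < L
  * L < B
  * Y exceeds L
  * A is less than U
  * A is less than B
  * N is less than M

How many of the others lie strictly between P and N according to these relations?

The relations place N below P. An element lies strictly between them when it is forced above N and also forced below P.
Above N: {M, L, Y, X, B, U}. Below P: {A, M, L, Y, X, B}.
Intersection: {M, L, Y, X, B} — 5.

5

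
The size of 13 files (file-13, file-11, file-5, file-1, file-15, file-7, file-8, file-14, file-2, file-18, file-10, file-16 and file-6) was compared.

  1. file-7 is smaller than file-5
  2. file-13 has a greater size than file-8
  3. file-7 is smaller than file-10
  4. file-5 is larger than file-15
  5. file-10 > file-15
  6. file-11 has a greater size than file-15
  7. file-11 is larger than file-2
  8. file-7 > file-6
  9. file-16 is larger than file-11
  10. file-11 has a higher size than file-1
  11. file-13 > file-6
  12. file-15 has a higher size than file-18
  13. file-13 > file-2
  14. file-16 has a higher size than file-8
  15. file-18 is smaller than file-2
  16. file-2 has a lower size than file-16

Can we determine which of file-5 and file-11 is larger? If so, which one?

Following every chain through file-5: below file-5 we get file-18, file-15, file-6, file-7.
file-11 is not reached, and no chain runs the other way from file-11 to file-5.
So the given relations leave the order of file-5 and file-11 undetermined.

undetermined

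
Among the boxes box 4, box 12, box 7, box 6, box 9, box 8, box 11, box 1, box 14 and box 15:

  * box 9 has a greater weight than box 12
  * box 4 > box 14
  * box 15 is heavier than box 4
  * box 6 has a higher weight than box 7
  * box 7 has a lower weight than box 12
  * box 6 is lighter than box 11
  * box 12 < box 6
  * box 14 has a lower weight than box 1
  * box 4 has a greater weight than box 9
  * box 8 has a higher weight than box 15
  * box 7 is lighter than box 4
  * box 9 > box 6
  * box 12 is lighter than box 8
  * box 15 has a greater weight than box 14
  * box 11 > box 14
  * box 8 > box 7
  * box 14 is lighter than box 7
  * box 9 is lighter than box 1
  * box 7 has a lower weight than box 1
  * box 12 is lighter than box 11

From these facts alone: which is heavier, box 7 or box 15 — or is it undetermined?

box 15

The relevant relations are box 7 < box 12; box 12 < box 6; box 6 < box 9; box 9 < box 4; box 4 < box 15.
Together: box 7 < box 12 < box 6 < box 9 < box 4 < box 15.
So box 15 is heavier.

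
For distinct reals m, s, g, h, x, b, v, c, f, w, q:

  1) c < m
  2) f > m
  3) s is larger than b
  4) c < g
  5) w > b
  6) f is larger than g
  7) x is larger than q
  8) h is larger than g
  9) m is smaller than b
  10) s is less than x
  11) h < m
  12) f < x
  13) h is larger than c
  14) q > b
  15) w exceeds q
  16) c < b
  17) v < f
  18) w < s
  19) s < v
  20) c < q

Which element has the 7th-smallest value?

The consecutive relations fix a unique order: c < g < h < m < b < q < w < s < v < f < x.
Counting 7 from the smallest end gives w.

w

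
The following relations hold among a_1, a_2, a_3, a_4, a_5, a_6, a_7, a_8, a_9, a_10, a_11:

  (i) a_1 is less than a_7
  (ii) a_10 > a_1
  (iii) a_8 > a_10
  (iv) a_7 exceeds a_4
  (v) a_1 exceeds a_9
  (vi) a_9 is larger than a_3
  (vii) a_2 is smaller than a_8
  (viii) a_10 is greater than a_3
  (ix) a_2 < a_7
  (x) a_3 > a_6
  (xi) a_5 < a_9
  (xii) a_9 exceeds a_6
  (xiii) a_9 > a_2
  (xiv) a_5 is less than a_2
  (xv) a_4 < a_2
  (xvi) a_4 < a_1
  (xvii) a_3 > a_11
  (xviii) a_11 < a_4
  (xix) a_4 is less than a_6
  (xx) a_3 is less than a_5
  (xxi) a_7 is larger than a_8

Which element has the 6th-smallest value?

a_2

The consecutive relations fix a unique order: a_11 < a_4 < a_6 < a_3 < a_5 < a_2 < a_9 < a_1 < a_10 < a_8 < a_7.
Counting 6 from the smallest end gives a_2.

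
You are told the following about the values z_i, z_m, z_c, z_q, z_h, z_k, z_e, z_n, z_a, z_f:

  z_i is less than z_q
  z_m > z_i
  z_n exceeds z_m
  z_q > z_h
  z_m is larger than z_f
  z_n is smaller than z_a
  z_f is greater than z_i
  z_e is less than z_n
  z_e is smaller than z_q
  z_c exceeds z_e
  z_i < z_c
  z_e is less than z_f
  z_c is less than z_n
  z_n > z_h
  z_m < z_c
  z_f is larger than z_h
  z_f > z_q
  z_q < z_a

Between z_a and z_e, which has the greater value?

z_a

z_e < z_q < z_f < z_m < z_c < z_n < z_a, by transitivity through z_q, z_f, z_m, z_c, z_n.
So z_e < z_a; z_a is the larger of the two.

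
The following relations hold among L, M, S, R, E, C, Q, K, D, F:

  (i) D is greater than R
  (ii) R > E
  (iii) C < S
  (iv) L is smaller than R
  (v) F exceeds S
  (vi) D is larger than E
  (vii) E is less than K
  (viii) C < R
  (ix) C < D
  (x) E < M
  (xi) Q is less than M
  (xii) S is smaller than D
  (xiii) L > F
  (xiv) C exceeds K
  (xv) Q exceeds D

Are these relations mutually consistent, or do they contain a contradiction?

The single ordering E < K < C < S < F < L < R < D < Q < M satisfies every listed relation, so no contradiction arises.

consistent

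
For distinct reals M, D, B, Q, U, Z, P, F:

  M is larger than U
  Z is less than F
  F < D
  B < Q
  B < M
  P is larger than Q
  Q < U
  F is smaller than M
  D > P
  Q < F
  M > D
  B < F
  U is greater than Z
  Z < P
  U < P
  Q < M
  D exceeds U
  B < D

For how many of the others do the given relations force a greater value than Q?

The elements the relations force above Q are U, P, F, D, M — no chain reaches any other.
That is 5.

5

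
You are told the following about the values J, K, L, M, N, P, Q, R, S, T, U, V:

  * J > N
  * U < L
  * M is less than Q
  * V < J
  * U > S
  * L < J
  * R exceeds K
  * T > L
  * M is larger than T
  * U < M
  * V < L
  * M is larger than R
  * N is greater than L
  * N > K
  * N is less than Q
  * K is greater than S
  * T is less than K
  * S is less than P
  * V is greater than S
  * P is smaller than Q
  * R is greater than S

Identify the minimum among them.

S

Chaining upward from S: directly above it, U, V, K, R, P; then L, N, J, M, Q; then T.
That covers every other element, and nothing is given below S, so S is the minimum.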